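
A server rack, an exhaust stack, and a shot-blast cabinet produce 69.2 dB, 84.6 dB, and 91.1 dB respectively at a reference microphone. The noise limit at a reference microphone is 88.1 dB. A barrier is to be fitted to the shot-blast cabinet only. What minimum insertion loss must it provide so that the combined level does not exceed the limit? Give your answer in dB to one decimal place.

Everything except the shot-blast cabinet sums to 10^(69.2/10) + 10^(84.6/10) = 2.967e+08 in linear terms, 84.72 dB.
To meet 88.1 dB overall, the treated shot-blast cabinet may contribute at most 10^(88.1/10) − 2.967e+08 = 3.489e+08, i.e. 85.43 dB.
So the shot-blast cabinet must be reduced from 91.1 to 85.43 dB: IL = 5.67 dB.

5.7 dB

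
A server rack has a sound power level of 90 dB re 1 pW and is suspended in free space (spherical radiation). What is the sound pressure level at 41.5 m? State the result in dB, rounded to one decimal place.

46.6 dB

L_p = L_w − 10·log₁₀(4π·r²) with r = 41.5 m.
4π·r² = 2.164e+04 m², 10·log₁₀ of that is 43.353 dB.
L_p = 90 − 43.353 = 46.65 dB.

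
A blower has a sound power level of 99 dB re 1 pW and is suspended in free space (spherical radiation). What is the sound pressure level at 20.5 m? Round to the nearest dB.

Free-field spherical radiation: L_p = L_w − 10·log₁₀(4π·r²), r = 20.5 m.
4π·r² = 5281 m², 10·log₁₀ of that is 37.227 dB.
L_p = 99 − 37.227 = 61.77 dB.

62 dB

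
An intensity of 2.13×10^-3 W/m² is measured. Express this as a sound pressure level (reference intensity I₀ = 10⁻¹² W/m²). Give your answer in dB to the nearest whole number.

93 dB

Dividing by I₀ shifts the exponent by 12: I/I₀ = 2.13×10^9.
L = 10·(0.3284 + 9) = 93.28 dB.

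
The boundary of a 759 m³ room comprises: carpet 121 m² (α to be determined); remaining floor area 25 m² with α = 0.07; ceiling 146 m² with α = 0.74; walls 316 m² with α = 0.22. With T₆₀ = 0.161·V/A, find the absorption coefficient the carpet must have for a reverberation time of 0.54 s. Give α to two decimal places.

0.39

From T₆₀ = 0.161·V/A, the target T₆₀ = 0.54 s needs A = 0.161·759/0.54 = 226.29 m².
Absorption from the other surfaces = 25·0.07 + 146·0.74 + 316·0.22 = 179.31 m², so the carpet must supply 46.98 m² over 121 m².
α = 46.98/121 = 0.388.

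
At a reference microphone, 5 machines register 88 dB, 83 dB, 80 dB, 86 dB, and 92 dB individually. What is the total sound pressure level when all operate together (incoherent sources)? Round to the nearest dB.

Incoherent sources combine by intensity addition: L_total = 10·log₁₀(Σ 10^(L_i/10)).
Σ 10^(L/10) = 10^(88/10) + 10^(83/10) + 10^(80/10) + 10^(86/10) + 10^(92/10) = 2.913e+09.
L_total = 10·log₁₀(2.913e+09) = 94.64 dB.

95 dB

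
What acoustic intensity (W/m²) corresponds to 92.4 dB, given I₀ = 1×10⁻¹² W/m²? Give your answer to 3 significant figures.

I = I₀·10^(L/10) = 10⁻¹² × 10^(92.4/10) = 10^(-2.760).

0.00174 W/m²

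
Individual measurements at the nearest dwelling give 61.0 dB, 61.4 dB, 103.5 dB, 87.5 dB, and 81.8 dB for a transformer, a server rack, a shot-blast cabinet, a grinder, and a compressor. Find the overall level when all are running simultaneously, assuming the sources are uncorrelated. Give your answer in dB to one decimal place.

103.6 dB

For uncorrelated sources the intensities add, so convert each level to linear form, sum, and take 10·log₁₀ of the total.
Σ 10^(L/10) = 10^(61.0/10) + 10^(61.4/10) + 10^(103.5/10) + 10^(87.5/10) + 10^(81.8/10) = 2.310e+10.
L_total = 10·log₁₀(2.310e+10) = 103.64 dB.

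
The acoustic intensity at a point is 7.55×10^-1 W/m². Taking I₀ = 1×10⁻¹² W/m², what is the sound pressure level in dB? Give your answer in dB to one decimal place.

118.8 dB

Dividing by I₀ shifts the exponent by 12: I/I₀ = 7.55×10^11.
L = 10·(0.8779 + 11) = 118.78 dB.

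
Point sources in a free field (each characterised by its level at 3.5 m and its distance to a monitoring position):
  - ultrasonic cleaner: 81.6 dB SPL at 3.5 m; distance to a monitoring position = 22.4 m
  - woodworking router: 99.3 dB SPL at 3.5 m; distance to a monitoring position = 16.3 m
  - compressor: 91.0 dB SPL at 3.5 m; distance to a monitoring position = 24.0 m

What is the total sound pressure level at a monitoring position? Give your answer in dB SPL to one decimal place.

86.3 dB SPL

Propagate each source to the receiver with L = L_ref − 20·log₁₀(r/r_ref), then add intensities.
ultrasonic cleaner: 81.6 − 20·log₁₀(22.4/3.5) = 81.6 − 16.12 = 65.48 dB SPL.
woodworking router: 99.3 − 20·log₁₀(16.3/3.5) = 99.3 − 13.36 = 85.94 dB SPL.
compressor: 91.0 − 20·log₁₀(24.0/3.5) = 91.0 − 16.72 = 74.28 dB SPL.
Σ 10^(L/10) = 4.227e+08 → L_total = 10·log₁₀(4.227e+08) = 86.26 dB SPL.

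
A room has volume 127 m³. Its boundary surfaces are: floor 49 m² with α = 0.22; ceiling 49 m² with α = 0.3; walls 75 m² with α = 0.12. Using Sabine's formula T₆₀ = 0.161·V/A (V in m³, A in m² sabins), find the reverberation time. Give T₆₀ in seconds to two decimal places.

Summing Sᵢαᵢ: 49·0.22 + 49·0.3 + 75·0.12 = 34.48 m².
T₆₀ = 0.161·V/A = 0.161·127/34.48 = 0.593 s.

0.59 s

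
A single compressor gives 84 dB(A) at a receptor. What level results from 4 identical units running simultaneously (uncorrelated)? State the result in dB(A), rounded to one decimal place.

90.0 dB(A)

N identical incoherent sources raise the level by 10·log₁₀ N.
L_total = 84 + 10·log₁₀(4) = 84 + 6.021 = 90.02 dB(A).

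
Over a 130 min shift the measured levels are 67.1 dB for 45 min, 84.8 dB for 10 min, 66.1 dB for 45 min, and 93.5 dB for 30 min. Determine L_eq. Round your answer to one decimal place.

87.3 dB

The energy average is taken in the linear domain: L_eq = 10·log₁₀[(Σ tᵢ·10^(Lᵢ/10))/T], T = 130 min.
Σ tᵢ·10^(Lᵢ/10) = 45·10^(67.1/10) + 10·10^(84.8/10) + 45·10^(66.1/10) + 30·10^(93.5/10) = 7.060e+10.
L_eq = 10·log₁₀(7.060e+10/130) = 87.35 dB.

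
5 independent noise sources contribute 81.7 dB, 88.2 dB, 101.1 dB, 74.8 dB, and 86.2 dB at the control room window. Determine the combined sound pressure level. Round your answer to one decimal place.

101.5 dB

Incoherent sources combine by intensity addition: L_total = 10·log₁₀(Σ 10^(L_i/10)).
Σ 10^(L/10) = 10^(81.7/10) + 10^(88.2/10) + 10^(101.1/10) + 10^(74.8/10) + 10^(86.2/10) = 1.414e+10.
L_total = 10·log₁₀(1.414e+10) = 101.50 dB.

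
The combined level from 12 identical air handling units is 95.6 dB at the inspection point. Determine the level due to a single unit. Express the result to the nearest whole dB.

85 dB

Dividing the total intensity by 12 lowers the level by 10·log₁₀ 12 = 10.792 dB: L₁ = 95.6 − 10.792.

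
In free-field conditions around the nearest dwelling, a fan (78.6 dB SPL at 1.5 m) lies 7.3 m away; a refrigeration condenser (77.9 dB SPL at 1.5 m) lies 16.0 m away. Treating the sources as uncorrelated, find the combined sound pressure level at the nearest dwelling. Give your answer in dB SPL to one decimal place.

65.6 dB SPL

Propagate each source to the receiver with L = L_ref − 20·log₁₀(r/r_ref), then add intensities.
fan: 78.6 − 20·log₁₀(7.3/1.5) = 78.6 − 13.74 = 64.86 dB SPL.
refrigeration condenser: 77.9 − 20·log₁₀(16.0/1.5) = 77.9 − 20.56 = 57.34 dB SPL.
Σ 10^(L/10) = 3.601e+06 → L_total = 10·log₁₀(3.601e+06) = 65.56 dB SPL.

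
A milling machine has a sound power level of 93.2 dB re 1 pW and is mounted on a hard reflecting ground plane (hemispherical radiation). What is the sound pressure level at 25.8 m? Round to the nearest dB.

Free-field hemispherical radiation: L_p = L_w − 10·log₁₀(2π·r²), r = 25.8 m.
2π·r² = 4182 m², 10·log₁₀ of that is 36.214 dB.
L_p = 93.2 − 36.214 = 56.99 dB.

57 dB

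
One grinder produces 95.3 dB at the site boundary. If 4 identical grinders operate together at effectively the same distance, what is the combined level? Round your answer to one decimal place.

101.3 dB

L_total = L₁ + 10·log₁₀ N for N identical incoherent sources.
L_total = 95.3 + 10·log₁₀(4) = 95.3 + 6.021 = 101.32 dB.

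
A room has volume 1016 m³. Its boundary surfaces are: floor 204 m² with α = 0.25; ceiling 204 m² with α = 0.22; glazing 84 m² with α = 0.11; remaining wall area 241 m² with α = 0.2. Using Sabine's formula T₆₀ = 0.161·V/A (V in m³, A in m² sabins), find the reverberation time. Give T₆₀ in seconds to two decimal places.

Total absorption A = 204·0.25 + 204·0.22 + 84·0.11 + 241·0.2 = 153.32 m² sabins.
T₆₀ = 0.161·V/A = 0.161·1016/153.32 = 1.067 s.

1.07 s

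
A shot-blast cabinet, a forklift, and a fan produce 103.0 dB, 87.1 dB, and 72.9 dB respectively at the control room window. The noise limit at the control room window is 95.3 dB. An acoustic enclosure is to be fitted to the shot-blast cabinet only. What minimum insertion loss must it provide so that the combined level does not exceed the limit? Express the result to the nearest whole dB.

Fixed contribution from the other sources: Σ 10^(L/10) = 10^(87.1/10) + 10^(72.9/10) = 5.324e+08 (87.26 dB).
The limit corresponds to 10^(95.3/10) = 3.388e+09; subtracting the fixed part leaves 2.856e+09 for the shot-blast cabinet, i.e. 94.56 dB.
So the shot-blast cabinet must be reduced from 103.0 to 94.56 dB: IL = 8.44 dB.

8 dB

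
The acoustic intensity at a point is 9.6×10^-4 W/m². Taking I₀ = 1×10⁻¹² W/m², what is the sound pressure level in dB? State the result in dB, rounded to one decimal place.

Dividing by I₀ shifts the exponent by 12: I/I₀ = 9.6×10^8.
L = 10·(0.9823 + 8) = 89.82 dB.

89.8 dB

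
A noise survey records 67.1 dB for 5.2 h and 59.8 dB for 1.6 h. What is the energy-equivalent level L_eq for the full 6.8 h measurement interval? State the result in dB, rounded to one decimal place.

The energy average is taken in the linear domain: L_eq = 10·log₁₀[(Σ tᵢ·10^(Lᵢ/10))/T], T = 6.8 h.
Σ tᵢ·10^(Lᵢ/10) = 5.2·10^(67.1/10) + 1.6·10^(59.8/10) = 2.820e+07.
L_eq = 10·log₁₀(2.820e+07/6.8) = 66.18 dB.

66.2 dB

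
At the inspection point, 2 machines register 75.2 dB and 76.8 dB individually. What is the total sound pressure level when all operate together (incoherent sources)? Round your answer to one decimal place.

79.1 dB

Incoherent sources combine by intensity addition: L_total = 10·log₁₀(Σ 10^(L_i/10)).
Σ 10^(L/10) = 10^(75.2/10) + 10^(76.8/10) = 8.098e+07.
L_total = 10·log₁₀(8.098e+07) = 79.08 dB.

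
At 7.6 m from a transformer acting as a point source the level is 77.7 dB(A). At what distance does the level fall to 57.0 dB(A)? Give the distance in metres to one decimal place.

82.4 m

For a point source L₁ − L₂ = 20·log₁₀(r₂/r₁), so r₂ = r₁·10^((L₁−L₂)/20).
r₂ = 7.6·10^((77.7−57.0)/20) = 7.6·10^(20.7/20) = 82.38 m.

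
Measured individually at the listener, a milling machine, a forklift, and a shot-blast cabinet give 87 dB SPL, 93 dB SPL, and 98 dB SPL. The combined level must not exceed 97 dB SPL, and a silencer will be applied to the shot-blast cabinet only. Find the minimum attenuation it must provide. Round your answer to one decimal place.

Everything except the shot-blast cabinet sums to 10^(87/10) + 10^(93/10) = 2.496e+09 in linear terms, 93.97 dB SPL.
To meet 97 dB SPL overall, the treated shot-blast cabinet may contribute at most 10^(97/10) − 2.496e+09 = 2.515e+09, i.e. 94.01 dB SPL.
Required insertion loss = 98 − 94.01 = 3.99 dB.

4.0 dB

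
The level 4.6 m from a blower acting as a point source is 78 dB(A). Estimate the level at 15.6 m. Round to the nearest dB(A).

Point-source attenuation: ΔL = 20·log₁₀(r₂/r₁) = 20·log₁₀(15.6/4.6) = 10.607 dB.
L₂ = 78 − 20·log₁₀(15.6/4.6) = 78 − 10.607 = 67.39 dB(A).

67 dB(A)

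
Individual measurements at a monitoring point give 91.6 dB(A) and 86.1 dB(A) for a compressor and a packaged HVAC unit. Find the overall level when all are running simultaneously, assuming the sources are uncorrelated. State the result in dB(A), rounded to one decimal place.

92.7 dB(A)

Incoherent sources combine by intensity addition: L_total = 10·log₁₀(Σ 10^(L_i/10)).
Σ 10^(L/10) = 10^(91.6/10) + 10^(86.1/10) = 1.853e+09.
L_total = 10·log₁₀(1.853e+09) = 92.68 dB(A).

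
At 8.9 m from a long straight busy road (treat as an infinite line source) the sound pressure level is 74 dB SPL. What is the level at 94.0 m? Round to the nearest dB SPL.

64 dB SPL

For a line source, L₂ = L₁ − 10·log₁₀(r₂/r₁).
L₂ = 74 − 10·log₁₀(94.0/8.9) = 74 − 10.237 = 63.76 dB SPL.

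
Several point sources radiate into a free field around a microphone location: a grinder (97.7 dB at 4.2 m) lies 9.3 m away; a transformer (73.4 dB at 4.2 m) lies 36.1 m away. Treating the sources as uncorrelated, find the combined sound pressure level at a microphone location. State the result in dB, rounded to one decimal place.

Propagate each source to the receiver with L = L_ref − 20·log₁₀(r/r_ref), then add intensities.
grinder: 97.7 − 20·log₁₀(9.3/4.2) = 97.7 − 6.90 = 90.80 dB.
transformer: 73.4 − 20·log₁₀(36.1/4.2) = 73.4 − 18.69 = 54.71 dB.
Σ 10^(L/10) = 1.201e+09 → L_total = 10·log₁₀(1.201e+09) = 90.80 dB.

90.8 dB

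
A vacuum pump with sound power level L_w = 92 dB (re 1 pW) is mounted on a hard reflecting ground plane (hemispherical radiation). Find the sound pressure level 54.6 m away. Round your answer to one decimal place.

L_p = L_w − 10·log₁₀(2π·r²) with r = 54.6 m.
2π·r² = 1.873e+04 m², 10·log₁₀ of that is 42.726 dB.
L_p = 92 − 42.726 = 49.27 dB.

49.3 dB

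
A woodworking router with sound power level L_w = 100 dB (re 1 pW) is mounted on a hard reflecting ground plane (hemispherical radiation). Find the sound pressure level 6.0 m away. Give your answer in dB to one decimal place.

76.5 dB

L_p = L_w − 10·log₁₀(2π·r²) with r = 6.0 m.
2π·r² = 226.2 m², 10·log₁₀ of that is 23.545 dB.
L_p = 100 − 23.545 = 76.46 dB.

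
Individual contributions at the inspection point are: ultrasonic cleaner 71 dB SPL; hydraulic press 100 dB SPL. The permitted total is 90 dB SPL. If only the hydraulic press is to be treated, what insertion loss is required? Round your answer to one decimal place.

Fixed contribution from the other source: Σ 10^(L/10) = 10^(71/10) = 1.259e+07 (71.00 dB SPL).
To meet 90 dB SPL overall, the treated hydraulic press may contribute at most 10^(90/10) − 1.259e+07 = 9.874e+08, i.e. 89.94 dB SPL.
So the hydraulic press must be reduced from 100 to 89.94 dB SPL: IL = 10.06 dB.

10.1 dB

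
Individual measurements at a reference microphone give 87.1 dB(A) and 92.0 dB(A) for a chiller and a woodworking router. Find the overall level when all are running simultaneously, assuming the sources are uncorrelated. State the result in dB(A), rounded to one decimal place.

For uncorrelated sources the intensities add, so convert each level to linear form, sum, and take 10·log₁₀ of the total.
Σ 10^(L/10) = 10^(87.1/10) + 10^(92.0/10) = 2.098e+09.
L_total = 10·log₁₀(2.098e+09) = 93.22 dB(A).

93.2 dB(A)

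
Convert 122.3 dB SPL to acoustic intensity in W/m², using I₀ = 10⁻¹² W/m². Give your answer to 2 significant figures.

1.7 W/m²

I/I₀ = 10^(122.3/10) = 1.698e+12, so I = 1.698e+12 × 10⁻¹² W/m².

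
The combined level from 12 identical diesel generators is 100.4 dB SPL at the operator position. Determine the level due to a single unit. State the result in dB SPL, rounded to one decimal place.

89.6 dB SPL

For N identical incoherent sources L_total = L₁ + 10·log₁₀ N, so L₁ = 100.4 − 10·log₁₀(12) = 100.4 − 10.792.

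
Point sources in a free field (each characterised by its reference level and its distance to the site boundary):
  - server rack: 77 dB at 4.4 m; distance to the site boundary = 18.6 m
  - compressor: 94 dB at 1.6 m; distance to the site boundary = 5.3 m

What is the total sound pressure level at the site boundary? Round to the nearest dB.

84 dB

First find each source's level at the receiver (point-source: −20·log₁₀(r/r_ref)), then combine on an intensity basis.
server rack: 77 − 20·log₁₀(18.6/4.4) = 77 − 12.52 = 64.48 dB.
compressor: 94 − 20·log₁₀(5.3/1.6) = 94 − 10.40 = 83.60 dB.
Σ 10^(L/10) = 2.317e+08 → L_total = 10·log₁₀(2.317e+08) = 83.65 dB.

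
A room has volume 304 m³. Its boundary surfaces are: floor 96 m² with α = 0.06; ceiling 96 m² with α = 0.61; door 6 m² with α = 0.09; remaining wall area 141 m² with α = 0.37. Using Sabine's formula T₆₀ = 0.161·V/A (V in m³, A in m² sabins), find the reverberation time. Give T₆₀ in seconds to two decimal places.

0.42 s

Summing Sᵢαᵢ: 96·0.06 + 96·0.61 + 6·0.09 + 141·0.37 = 117.03 m².
T₆₀ = 0.161 × 304 / 117.03 = 0.418 s.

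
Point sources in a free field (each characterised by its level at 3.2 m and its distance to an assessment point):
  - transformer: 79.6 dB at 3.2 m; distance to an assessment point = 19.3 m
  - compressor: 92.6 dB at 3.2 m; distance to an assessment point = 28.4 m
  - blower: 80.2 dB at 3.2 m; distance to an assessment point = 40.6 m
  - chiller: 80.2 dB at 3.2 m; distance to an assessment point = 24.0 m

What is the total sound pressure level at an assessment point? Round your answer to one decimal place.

74.5 dB

Apply inverse-square spreading to bring every level to the receiver, then sum 10^(L/10).
transformer: 79.6 − 20·log₁₀(19.3/3.2) = 79.6 − 15.61 = 63.99 dB.
compressor: 92.6 − 20·log₁₀(28.4/3.2) = 92.6 − 18.96 = 73.64 dB.
blower: 80.2 − 20·log₁₀(40.6/3.2) = 80.2 − 22.07 = 58.13 dB.
chiller: 80.2 − 20·log₁₀(24.0/3.2) = 80.2 − 17.50 = 62.70 dB.
Σ 10^(L/10) = 2.812e+07 → L_total = 10·log₁₀(2.812e+07) = 74.49 dB.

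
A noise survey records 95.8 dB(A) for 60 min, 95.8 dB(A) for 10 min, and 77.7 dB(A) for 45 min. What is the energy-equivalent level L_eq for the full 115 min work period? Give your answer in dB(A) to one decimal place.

Weight each interval's intensity by its duration and average over T = 115 min:
Σ tᵢ·10^(Lᵢ/10) = 60·10^(95.8/10) + 10·10^(95.8/10) + 45·10^(77.7/10) = 2.688e+11.
L_eq = 10·log₁₀(2.688e+11/115) = 93.69 dB(A).

93.7 dB(A)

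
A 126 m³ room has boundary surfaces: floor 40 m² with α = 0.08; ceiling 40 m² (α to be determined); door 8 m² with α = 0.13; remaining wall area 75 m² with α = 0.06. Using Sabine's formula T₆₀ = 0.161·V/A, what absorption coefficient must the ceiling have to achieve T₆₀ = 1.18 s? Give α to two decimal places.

From T₆₀ = 0.161·V/A, the target T₆₀ = 1.18 s needs A = 0.161·126/1.18 = 17.19 m².
Absorption from the other surfaces = 40·0.08 + 8·0.13 + 75·0.06 = 8.74 m², so the ceiling must supply 8.45 m² over 40 m².
α = 8.45/40 = 0.211.

0.21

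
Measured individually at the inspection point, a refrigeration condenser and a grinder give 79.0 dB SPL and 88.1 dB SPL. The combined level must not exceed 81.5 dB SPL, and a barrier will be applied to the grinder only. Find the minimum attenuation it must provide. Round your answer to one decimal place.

10.2 dB

The untreated sources together contribute 10^(79.0/10) = 7.943e+07, i.e. 79.00 dB SPL.
The limit corresponds to 10^(81.5/10) = 1.413e+08; subtracting the fixed part leaves 6.182e+07 for the grinder, i.e. 77.91 dB SPL.
So the grinder must be reduced from 88.1 to 77.91 dB SPL: IL = 10.19 dB.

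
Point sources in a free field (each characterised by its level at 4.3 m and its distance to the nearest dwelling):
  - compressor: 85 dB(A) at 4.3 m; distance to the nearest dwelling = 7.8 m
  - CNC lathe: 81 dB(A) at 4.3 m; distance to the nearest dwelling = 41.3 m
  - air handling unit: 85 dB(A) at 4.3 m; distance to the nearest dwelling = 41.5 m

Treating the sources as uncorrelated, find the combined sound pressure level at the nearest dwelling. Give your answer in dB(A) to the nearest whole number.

Propagate each source to the receiver with L = L_ref − 20·log₁₀(r/r_ref), then add intensities.
compressor: 85 − 20·log₁₀(7.8/4.3) = 85 − 5.17 = 79.83 dB(A).
CNC lathe: 81 − 20·log₁₀(41.3/4.3) = 81 − 19.65 = 61.35 dB(A).
air handling unit: 85 − 20·log₁₀(41.5/4.3) = 85 − 19.69 = 65.31 dB(A).
Σ 10^(L/10) = 1.009e+08 → L_total = 10·log₁₀(1.009e+08) = 80.04 dB(A).

80 dB(A)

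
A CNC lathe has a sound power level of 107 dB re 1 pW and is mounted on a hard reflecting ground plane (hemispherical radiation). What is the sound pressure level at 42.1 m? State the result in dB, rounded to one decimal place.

66.5 dB

The power spreads over a hemisphere of area 2π·r², so L_p = L_w − 10·log₁₀(2π·r²).
2π·r² = 1.114e+04 m², 10·log₁₀ of that is 40.467 dB.
L_p = 107 − 40.467 = 66.53 dB.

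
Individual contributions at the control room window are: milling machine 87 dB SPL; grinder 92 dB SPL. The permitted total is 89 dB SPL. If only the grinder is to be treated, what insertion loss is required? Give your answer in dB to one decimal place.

7.3 dB

Fixed contribution from the other source: Σ 10^(L/10) = 10^(87/10) = 5.012e+08 (87.00 dB SPL).
The limit corresponds to 10^(89/10) = 7.943e+08; subtracting the fixed part leaves 2.931e+08 for the grinder, i.e. 84.67 dB SPL.
So the grinder must be reduced from 92 to 84.67 dB SPL: IL = 7.33 dB.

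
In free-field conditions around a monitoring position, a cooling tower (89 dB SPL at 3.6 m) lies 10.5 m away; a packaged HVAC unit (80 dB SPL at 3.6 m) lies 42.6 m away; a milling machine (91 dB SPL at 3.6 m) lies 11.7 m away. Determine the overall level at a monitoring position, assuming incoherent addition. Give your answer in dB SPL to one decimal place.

First find each source's level at the receiver (point-source: −20·log₁₀(r/r_ref)), then combine on an intensity basis.
cooling tower: 89 − 20·log₁₀(10.5/3.6) = 89 − 9.30 = 79.70 dB SPL.
packaged HVAC unit: 80 − 20·log₁₀(42.6/3.6) = 80 − 21.46 = 58.54 dB SPL.
milling machine: 91 − 20·log₁₀(11.7/3.6) = 91 − 10.24 = 80.76 dB SPL.
Σ 10^(L/10) = 2.133e+08 → L_total = 10·log₁₀(2.133e+08) = 83.29 dB SPL.

83.3 dB SPL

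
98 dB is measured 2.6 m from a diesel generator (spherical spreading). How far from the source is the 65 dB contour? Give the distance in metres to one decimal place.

For a point source L₁ − L₂ = 20·log₁₀(r₂/r₁), so r₂ = r₁·10^((L₁−L₂)/20).
r₂ = 2.6·10^((98−65)/20) = 2.6·10^(33.0/20) = 116.14 m.

116.1 m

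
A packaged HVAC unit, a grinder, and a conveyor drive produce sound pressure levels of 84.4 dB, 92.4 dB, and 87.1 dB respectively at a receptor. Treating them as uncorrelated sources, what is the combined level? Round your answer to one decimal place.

94.0 dB

Incoherent sources combine by intensity addition: L_total = 10·log₁₀(Σ 10^(L_i/10)).
Σ 10^(L/10) = 10^(84.4/10) + 10^(92.4/10) + 10^(87.1/10) = 2.526e+09.
L_total = 10·log₁₀(2.526e+09) = 94.02 dB.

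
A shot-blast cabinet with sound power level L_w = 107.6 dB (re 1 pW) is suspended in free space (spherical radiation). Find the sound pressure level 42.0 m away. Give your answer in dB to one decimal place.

64.1 dB

The power spreads over a sphere of area 4π·r², so L_p = L_w − 10·log₁₀(4π·r²).
4π·r² = 2.217e+04 m², 10·log₁₀ of that is 43.457 dB.
L_p = 107.6 − 43.457 = 64.14 dB.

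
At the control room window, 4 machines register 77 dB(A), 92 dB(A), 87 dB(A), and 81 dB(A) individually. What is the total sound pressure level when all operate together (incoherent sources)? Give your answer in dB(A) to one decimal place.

93.5 dB(A)

Incoherent sources combine by intensity addition: L_total = 10·log₁₀(Σ 10^(L_i/10)).
Σ 10^(L/10) = 10^(77/10) + 10^(92/10) + 10^(87/10) + 10^(81/10) = 2.262e+09.
L_total = 10·log₁₀(2.262e+09) = 93.55 dB(A).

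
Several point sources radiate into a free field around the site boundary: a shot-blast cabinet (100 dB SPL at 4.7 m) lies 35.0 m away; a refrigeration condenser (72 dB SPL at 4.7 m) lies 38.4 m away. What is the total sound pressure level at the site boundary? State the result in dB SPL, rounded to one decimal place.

82.6 dB SPL

Apply inverse-square spreading to bring every level to the receiver, then sum 10^(L/10).
shot-blast cabinet: 100 − 20·log₁₀(35.0/4.7) = 100 − 17.44 = 82.56 dB SPL.
refrigeration condenser: 72 − 20·log₁₀(38.4/4.7) = 72 − 18.24 = 53.76 dB SPL.
Σ 10^(L/10) = 1.806e+08 → L_total = 10·log₁₀(1.806e+08) = 82.57 dB SPL.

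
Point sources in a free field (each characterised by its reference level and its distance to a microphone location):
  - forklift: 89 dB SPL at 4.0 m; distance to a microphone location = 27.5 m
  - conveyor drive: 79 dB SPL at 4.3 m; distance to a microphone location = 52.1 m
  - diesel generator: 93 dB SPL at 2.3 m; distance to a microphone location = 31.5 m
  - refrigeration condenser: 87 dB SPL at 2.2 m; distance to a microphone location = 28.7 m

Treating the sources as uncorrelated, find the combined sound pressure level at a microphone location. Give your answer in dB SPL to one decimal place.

74.9 dB SPL

Propagate each source to the receiver with L = L_ref − 20·log₁₀(r/r_ref), then add intensities.
forklift: 89 − 20·log₁₀(27.5/4.0) = 89 − 16.75 = 72.25 dB SPL.
conveyor drive: 79 − 20·log₁₀(52.1/4.3) = 79 − 21.67 = 57.33 dB SPL.
diesel generator: 93 − 20·log₁₀(31.5/2.3) = 93 − 22.73 = 70.27 dB SPL.
refrigeration condenser: 87 − 20·log₁₀(28.7/2.2) = 87 − 22.31 = 64.69 dB SPL.
Σ 10^(L/10) = 3.093e+07 → L_total = 10·log₁₀(3.093e+07) = 74.90 dB SPL.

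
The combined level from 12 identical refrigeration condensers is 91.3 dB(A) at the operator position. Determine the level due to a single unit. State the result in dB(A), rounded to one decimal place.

12 equal contributions raise the level by 10·log₁₀ 12 = 10.792 dB, so each unit alone gives 91.3 − 10.792.

80.5 dB(A)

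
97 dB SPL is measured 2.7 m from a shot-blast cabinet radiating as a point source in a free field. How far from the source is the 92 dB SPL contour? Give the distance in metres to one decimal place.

Point-source spreading drops the level by 20·log₁₀(r₂/r₁); inverting, r₂/r₁ = 10^(ΔL/20).
r₂ = 2.7·10^((97−92)/20) = 2.7·10^(5.0/20) = 4.80 m.

4.8 m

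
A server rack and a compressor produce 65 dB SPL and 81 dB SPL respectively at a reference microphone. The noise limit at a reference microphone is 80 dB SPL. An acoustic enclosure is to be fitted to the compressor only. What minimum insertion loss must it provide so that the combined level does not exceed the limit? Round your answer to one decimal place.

The untreated sources together contribute 10^(65/10) = 3.162e+06, i.e. 65.00 dB SPL.
The limit corresponds to 10^(80/10) = 1.000e+08; subtracting the fixed part leaves 9.684e+07 for the compressor, i.e. 79.86 dB SPL.
So the compressor must be reduced from 81 to 79.86 dB SPL: IL = 1.14 dB.

1.1 dB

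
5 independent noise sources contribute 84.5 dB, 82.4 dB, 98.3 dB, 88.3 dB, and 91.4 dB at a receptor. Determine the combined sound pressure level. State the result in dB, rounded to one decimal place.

99.7 dB

Incoherent sources combine by intensity addition: L_total = 10·log₁₀(Σ 10^(L_i/10)).
Σ 10^(L/10) = 10^(84.5/10) + 10^(82.4/10) + 10^(98.3/10) + 10^(88.3/10) + 10^(91.4/10) = 9.273e+09.
L_total = 10·log₁₀(9.273e+09) = 99.67 dB.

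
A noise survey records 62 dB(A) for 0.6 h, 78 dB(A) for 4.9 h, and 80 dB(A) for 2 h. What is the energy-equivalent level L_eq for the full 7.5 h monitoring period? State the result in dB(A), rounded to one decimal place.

78.3 dB(A)

L_eq = 10·log₁₀[(1/T)·Σ tᵢ·10^(Lᵢ/10)] with T = 7.5 h.
Σ tᵢ·10^(Lᵢ/10) = 0.6·10^(62/10) + 4.9·10^(78/10) + 2·10^(80/10) = 5.101e+08.
L_eq = 10·log₁₀(5.101e+08/7.5) = 78.33 dB(A).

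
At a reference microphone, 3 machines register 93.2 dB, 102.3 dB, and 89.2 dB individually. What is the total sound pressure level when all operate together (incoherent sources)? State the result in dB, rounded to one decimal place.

For uncorrelated sources the intensities add, so convert each level to linear form, sum, and take 10·log₁₀ of the total.
Σ 10^(L/10) = 10^(93.2/10) + 10^(102.3/10) + 10^(89.2/10) = 1.990e+10.
L_total = 10·log₁₀(1.990e+10) = 102.99 dB.

103.0 dB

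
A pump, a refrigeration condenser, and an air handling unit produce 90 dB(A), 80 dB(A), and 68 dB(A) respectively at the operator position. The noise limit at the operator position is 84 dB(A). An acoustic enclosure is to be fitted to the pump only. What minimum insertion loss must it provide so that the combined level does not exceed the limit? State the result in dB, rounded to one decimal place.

8.4 dB

Fixed contribution from the other sources: Σ 10^(L/10) = 10^(80/10) + 10^(68/10) = 1.063e+08 (80.27 dB(A)).
To meet 84 dB(A) overall, the treated pump may contribute at most 10^(84/10) − 1.063e+08 = 1.449e+08, i.e. 81.61 dB(A).
So the pump must be reduced from 90 to 81.61 dB(A): IL = 8.39 dB.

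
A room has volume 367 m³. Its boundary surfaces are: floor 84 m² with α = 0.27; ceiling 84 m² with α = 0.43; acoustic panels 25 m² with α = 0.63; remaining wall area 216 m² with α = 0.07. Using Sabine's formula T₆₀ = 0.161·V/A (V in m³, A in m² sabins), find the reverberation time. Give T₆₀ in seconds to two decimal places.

Total absorption A = 84·0.27 + 84·0.43 + 25·0.63 + 216·0.07 = 89.67 m² sabins.
T₆₀ = 0.161·V/A = 0.161·367/89.67 = 0.659 s.

0.66 s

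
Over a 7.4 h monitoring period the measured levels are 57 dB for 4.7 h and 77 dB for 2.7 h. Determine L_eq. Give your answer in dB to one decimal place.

L_eq = 10·log₁₀[(1/T)·Σ tᵢ·10^(Lᵢ/10)] with T = 7.4 h.
Σ tᵢ·10^(Lᵢ/10) = 4.7·10^(57/10) + 2.7·10^(77/10) = 1.377e+08.
L_eq = 10·log₁₀(1.377e+08/7.4) = 72.70 dB.

72.7 dB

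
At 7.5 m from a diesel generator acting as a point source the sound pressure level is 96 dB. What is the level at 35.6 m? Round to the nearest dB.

82 dB

For a point source, L₂ = L₁ − 20·log₁₀(r₂/r₁).
L₂ = 96 − 20·log₁₀(35.6/7.5) = 96 − 13.528 = 82.47 dB.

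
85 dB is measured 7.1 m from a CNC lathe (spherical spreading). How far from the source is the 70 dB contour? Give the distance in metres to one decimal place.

39.9 m

The 15.0 dB drop corresponds to a distance ratio of 10^(15.0/20) for a point source.
r₂ = 7.1·10^((85−70)/20) = 7.1·10^(15.0/20) = 39.93 m.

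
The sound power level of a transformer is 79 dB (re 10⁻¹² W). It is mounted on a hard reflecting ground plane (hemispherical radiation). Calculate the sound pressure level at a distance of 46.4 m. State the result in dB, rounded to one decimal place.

Free-field hemispherical radiation: L_p = L_w − 10·log₁₀(2π·r²), r = 46.4 m.
2π·r² = 1.353e+04 m², 10·log₁₀ of that is 41.312 dB.
L_p = 79 − 41.312 = 37.69 dB.

37.7 dB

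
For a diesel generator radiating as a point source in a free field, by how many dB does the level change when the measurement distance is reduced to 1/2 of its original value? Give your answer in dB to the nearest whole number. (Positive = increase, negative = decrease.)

+6 dB

With spherical spreading the level changes by −20·log₁₀(r₂/r₁).
ΔL = −20·log₁₀(0.5) = +6.02 dB.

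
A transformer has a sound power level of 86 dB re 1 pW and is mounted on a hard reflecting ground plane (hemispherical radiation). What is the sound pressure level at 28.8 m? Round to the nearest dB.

L_p = L_w − 10·log₁₀(2π·r²) with r = 28.8 m.
2π·r² = 5212 m², 10·log₁₀ of that is 37.170 dB.
L_p = 86 − 37.170 = 48.83 dB.

49 dB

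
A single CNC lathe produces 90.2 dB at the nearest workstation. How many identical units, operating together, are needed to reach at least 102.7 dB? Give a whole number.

18

The shortfall is 102.7 − 90.2 = 12.5 dB, and N units add 10·log₁₀ N, so need 10·log₁₀ N ≥ 12.5.
N ≥ 10^(12.5/10) = 17.783, so N = 18.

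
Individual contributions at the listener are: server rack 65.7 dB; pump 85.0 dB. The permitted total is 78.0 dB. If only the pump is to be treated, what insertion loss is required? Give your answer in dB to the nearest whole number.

Everything except the pump sums to 10^(65.7/10) = 3.715e+06 in linear terms, 65.70 dB.
The limit corresponds to 10^(78.0/10) = 6.310e+07; subtracting the fixed part leaves 5.938e+07 for the pump, i.e. 77.74 dB.
Required insertion loss = 85.0 − 77.74 = 7.26 dB.

7 dB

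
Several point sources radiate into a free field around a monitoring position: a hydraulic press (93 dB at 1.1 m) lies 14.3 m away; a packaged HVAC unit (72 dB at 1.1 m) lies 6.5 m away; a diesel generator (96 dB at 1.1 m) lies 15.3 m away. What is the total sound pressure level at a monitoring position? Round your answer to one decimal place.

75.2 dB

Propagate each source to the receiver with L = L_ref − 20·log₁₀(r/r_ref), then add intensities.
hydraulic press: 93 − 20·log₁₀(14.3/1.1) = 93 − 22.28 = 70.72 dB.
packaged HVAC unit: 72 − 20·log₁₀(6.5/1.1) = 72 − 15.43 = 56.57 dB.
diesel generator: 96 − 20·log₁₀(15.3/1.1) = 96 − 22.87 = 73.13 dB.
Σ 10^(L/10) = 3.284e+07 → L_total = 10·log₁₀(3.284e+07) = 75.16 dB.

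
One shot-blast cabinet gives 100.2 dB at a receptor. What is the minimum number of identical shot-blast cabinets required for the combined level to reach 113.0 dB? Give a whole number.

Need L₁ + 10·log₁₀ N ≥ 113.0, i.e. log₁₀ N ≥ 1.28.
N ≥ 10^(12.8/10) = 19.055, so N = 20.

20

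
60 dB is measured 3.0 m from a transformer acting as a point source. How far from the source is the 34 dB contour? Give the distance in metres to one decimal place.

59.9 m

Point-source spreading drops the level by 20·log₁₀(r₂/r₁); inverting, r₂/r₁ = 10^(ΔL/20).
r₂ = 3.0·10^((60−34)/20) = 3.0·10^(26.0/20) = 59.86 m.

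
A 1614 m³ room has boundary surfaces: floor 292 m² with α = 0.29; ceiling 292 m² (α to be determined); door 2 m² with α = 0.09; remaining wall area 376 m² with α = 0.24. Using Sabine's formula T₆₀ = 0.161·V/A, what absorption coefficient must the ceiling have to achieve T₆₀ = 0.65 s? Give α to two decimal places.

0.77

From T₆₀ = 0.161·V/A, the target T₆₀ = 0.65 s needs A = 0.161·1614/0.65 = 399.78 m².
Absorption from the other surfaces = 292·0.29 + 2·0.09 + 376·0.24 = 175.10 m², so the ceiling must supply 224.68 m² over 292 m².
α = 224.68/292 = 0.769.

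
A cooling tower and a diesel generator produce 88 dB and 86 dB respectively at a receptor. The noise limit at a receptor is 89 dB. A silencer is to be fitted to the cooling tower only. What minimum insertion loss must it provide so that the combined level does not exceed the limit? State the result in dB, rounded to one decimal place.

The untreated sources together contribute 10^(86/10) = 3.981e+08, i.e. 86.00 dB.
The limit corresponds to 10^(89/10) = 7.943e+08; subtracting the fixed part leaves 3.962e+08 for the cooling tower, i.e. 85.98 dB.
Required insertion loss = 88 − 85.98 = 2.02 dB.

2.0 dB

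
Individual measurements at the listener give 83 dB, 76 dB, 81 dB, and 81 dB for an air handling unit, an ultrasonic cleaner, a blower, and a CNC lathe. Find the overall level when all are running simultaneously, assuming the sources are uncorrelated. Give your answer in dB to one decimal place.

86.9 dB

Incoherent sources combine by intensity addition: L_total = 10·log₁₀(Σ 10^(L_i/10)).
Σ 10^(L/10) = 10^(83/10) + 10^(76/10) + 10^(81/10) + 10^(81/10) = 4.911e+08.
L_total = 10·log₁₀(4.911e+08) = 86.91 dB.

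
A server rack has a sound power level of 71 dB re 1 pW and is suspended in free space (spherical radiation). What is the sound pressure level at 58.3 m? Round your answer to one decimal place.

Free-field spherical radiation: L_p = L_w − 10·log₁₀(4π·r²), r = 58.3 m.
4π·r² = 4.271e+04 m², 10·log₁₀ of that is 46.305 dB.
L_p = 71 − 46.305 = 24.69 dB.

24.7 dB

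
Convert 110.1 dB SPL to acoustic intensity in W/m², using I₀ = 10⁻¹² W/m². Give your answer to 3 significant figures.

0.102 W/m²

I/I₀ = 10^(110.1/10) = 1.023e+11, so I = 1.023e+11 × 10⁻¹² W/m².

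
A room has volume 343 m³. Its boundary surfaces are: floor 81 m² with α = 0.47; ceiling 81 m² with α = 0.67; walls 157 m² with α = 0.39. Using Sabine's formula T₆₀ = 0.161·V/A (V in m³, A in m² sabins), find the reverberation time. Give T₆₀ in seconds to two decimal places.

0.36 s

Total absorption A = 81·0.47 + 81·0.67 + 157·0.39 = 153.57 m² sabins.
T₆₀ = 0.161·V/A = 0.161·343/153.57 = 0.360 s.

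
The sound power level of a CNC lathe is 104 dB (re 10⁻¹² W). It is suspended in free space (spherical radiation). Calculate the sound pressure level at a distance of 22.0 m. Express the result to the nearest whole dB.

66 dB

Free-field spherical radiation: L_p = L_w − 10·log₁₀(4π·r²), r = 22.0 m.
4π·r² = 6082 m², 10·log₁₀ of that is 37.841 dB.
L_p = 104 − 37.841 = 66.16 dB.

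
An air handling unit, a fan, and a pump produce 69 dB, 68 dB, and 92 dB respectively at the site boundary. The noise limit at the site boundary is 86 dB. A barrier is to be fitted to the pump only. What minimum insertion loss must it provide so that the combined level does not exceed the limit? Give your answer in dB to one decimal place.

6.2 dB

Fixed contribution from the other sources: Σ 10^(L/10) = 10^(69/10) + 10^(68/10) = 1.425e+07 (71.54 dB).
To meet 86 dB overall, the treated pump may contribute at most 10^(86/10) − 1.425e+07 = 3.839e+08, i.e. 85.84 dB.
So the pump must be reduced from 92 to 85.84 dB: IL = 6.16 dB.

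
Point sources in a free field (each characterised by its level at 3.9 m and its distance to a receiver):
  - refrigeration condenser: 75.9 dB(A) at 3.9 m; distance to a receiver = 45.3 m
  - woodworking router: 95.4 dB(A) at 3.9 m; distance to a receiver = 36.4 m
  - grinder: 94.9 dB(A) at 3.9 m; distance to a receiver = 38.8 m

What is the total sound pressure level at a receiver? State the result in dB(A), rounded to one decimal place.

Propagate each source to the receiver with L = L_ref − 20·log₁₀(r/r_ref), then add intensities.
refrigeration condenser: 75.9 − 20·log₁₀(45.3/3.9) = 75.9 − 21.30 = 54.60 dB(A).
woodworking router: 95.4 − 20·log₁₀(36.4/3.9) = 95.4 − 19.40 = 76.00 dB(A).
grinder: 94.9 − 20·log₁₀(38.8/3.9) = 94.9 − 19.96 = 74.94 dB(A).
Σ 10^(L/10) = 7.131e+07 → L_total = 10·log₁₀(7.131e+07) = 78.53 dB(A).

78.5 dB(A)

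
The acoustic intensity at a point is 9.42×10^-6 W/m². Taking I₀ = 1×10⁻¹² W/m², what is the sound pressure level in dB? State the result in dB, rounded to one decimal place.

69.7 dB

Dividing by I₀ shifts the exponent by 12: I/I₀ = 9.42×10^6.
L = 10·(0.9741 + 6) = 69.74 dB.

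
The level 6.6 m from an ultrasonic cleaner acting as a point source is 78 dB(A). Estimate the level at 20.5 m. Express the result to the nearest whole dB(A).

68 dB(A)

Spherical spreading from a point source gives a 20·log₁₀(r₂/r₁) drop.
L₂ = 78 − 20·log₁₀(20.5/6.6) = 78 − 9.844 = 68.16 dB(A).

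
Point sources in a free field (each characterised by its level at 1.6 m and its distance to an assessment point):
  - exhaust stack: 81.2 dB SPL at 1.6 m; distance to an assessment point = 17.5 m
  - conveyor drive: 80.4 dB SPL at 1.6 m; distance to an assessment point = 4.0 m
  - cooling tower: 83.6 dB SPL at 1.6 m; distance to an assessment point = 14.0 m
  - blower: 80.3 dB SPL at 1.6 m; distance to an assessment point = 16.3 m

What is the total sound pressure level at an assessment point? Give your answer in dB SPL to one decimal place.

First find each source's level at the receiver (point-source: −20·log₁₀(r/r_ref)), then combine on an intensity basis.
exhaust stack: 81.2 − 20·log₁₀(17.5/1.6) = 81.2 − 20.78 = 60.42 dB SPL.
conveyor drive: 80.4 − 20·log₁₀(4.0/1.6) = 80.4 − 7.96 = 72.44 dB SPL.
cooling tower: 83.6 − 20·log₁₀(14.0/1.6) = 83.6 − 18.84 = 64.76 dB SPL.
blower: 80.3 − 20·log₁₀(16.3/1.6) = 80.3 − 20.16 = 60.14 dB SPL.
Σ 10^(L/10) = 2.267e+07 → L_total = 10·log₁₀(2.267e+07) = 73.55 dB SPL.

73.6 dB SPL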